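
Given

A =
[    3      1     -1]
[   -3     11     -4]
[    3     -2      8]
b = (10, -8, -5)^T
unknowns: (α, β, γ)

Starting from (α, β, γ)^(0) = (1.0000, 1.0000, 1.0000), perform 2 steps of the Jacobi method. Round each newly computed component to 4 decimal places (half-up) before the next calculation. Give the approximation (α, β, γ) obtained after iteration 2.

(3.1136, -0.0909, -1.8977)

Iteration 1:
  α = (10 - (1)·1.0000 - (-1)·1.0000) / (3) = 3.3333
  β = (-8 - (-3)·1.0000 - (-4)·1.0000) / (11) = -0.0909
  γ = (-5 - (3)·1.0000 - (-2)·1.0000) / (8) = -0.7500
Iteration 2:
  α = (10 - (1)·-0.0909 - (-1)·-0.7500) / (3) = 3.1136
  β = (-8 - (-3)·3.3333 - (-4)·-0.7500) / (11) = -0.0909
  γ = (-5 - (3)·3.3333 - (-2)·-0.0909) / (8) = -1.8977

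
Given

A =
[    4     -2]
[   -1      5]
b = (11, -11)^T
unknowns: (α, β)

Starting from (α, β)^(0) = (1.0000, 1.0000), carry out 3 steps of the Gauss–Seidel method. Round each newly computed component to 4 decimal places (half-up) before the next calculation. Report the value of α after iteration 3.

1.8475

Iteration 1:
  α = (11 - (-2)·1.0000) / (4) = 3.2500
  β = (-11 - (-1)·3.2500) / (5) = -1.5500
Iteration 2:
  α = (11 - (-2)·-1.5500) / (4) = 1.9750
  β = (-11 - (-1)·1.9750) / (5) = -1.8050
Iteration 3:
  α = (11 - (-2)·-1.8050) / (4) = 1.8475
  β = (-11 - (-1)·1.8475) / (5) = -1.8305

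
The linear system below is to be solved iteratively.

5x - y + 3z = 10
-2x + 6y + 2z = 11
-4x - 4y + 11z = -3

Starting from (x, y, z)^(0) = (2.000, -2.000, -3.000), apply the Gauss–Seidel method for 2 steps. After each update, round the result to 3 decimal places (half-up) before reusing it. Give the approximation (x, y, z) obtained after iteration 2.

Iteration 1:
  x = (10 - (-1)·-2.000 - (3)·-3.000) / (5) = 3.400
  y = (11 - (-2)·3.400 - (2)·-3.000) / (6) = 3.967
  z = (-3 - (-4)·3.400 - (-4)·3.967) / (11) = 2.406
Iteration 2:
  x = (10 - (-1)·3.967 - (3)·2.406) / (5) = 1.350
  y = (11 - (-2)·1.350 - (2)·2.406) / (6) = 1.481
  z = (-3 - (-4)·1.350 - (-4)·1.481) / (11) = 0.757

(1.350, 1.481, 0.757)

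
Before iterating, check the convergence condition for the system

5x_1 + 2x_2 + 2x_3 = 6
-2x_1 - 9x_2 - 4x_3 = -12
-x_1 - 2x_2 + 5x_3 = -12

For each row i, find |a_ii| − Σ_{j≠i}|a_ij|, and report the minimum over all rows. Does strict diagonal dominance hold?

row 1: |5| − (2+2) = 1
row 2: |-9| − (2+4) = 3
row 3: |5| − (1+2) = 2
minimum over rows = 1 → strictly diagonally dominant (convergence guaranteed)

1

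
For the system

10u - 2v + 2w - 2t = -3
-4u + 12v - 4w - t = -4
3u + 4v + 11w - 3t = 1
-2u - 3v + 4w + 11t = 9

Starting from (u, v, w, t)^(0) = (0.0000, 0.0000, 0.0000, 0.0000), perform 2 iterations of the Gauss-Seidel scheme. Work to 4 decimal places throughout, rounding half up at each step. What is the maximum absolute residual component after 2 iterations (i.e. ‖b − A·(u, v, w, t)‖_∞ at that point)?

0.4146

Iteration 1:
  u = (-3 - (-2)·0.0000 - (2)·0.0000 - (-2)·0.0000) / (10) = -0.3000
  v = (-4 - (-4)·-0.3000 - (-4)·0.0000 - (-1)·0.0000) / (12) = -0.4333
  w = (1 - (3)·-0.3000 - (4)·-0.4333 - (-3)·0.0000) / (11) = 0.3303
  t = (9 - (-2)·-0.3000 - (-3)·-0.4333 - (4)·0.3303) / (11) = 0.5254
Iteration 2:
  u = (-3 - (-2)·-0.4333 - (2)·0.3303 - (-2)·0.5254) / (10) = -0.3476
  v = (-4 - (-4)·-0.3476 - (-4)·0.3303 - (-1)·0.5254) / (12) = -0.2953
  w = (1 - (3)·-0.3476 - (4)·-0.2953 - (-3)·0.5254) / (11) = 0.4364
  t = (9 - (-2)·-0.3476 - (-3)·-0.2953 - (4)·0.4364) / (11) = 0.5158
Residual b − A·x = (0.0442, 0.4146, -0.0290, -0.0005); ∞-norm = 0.4146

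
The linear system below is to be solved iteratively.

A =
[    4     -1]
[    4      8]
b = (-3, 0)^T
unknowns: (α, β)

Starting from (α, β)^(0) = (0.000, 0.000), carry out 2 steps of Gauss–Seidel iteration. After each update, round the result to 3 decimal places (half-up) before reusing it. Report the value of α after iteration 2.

Iteration 1:
  α = (-3 - (-1)·0.000) / (4) = -0.750
  β = (0 - (4)·-0.750) / (8) = 0.375
Iteration 2:
  α = (-3 - (-1)·0.375) / (4) = -0.656
  β = (0 - (4)·-0.656) / (8) = 0.328

-0.656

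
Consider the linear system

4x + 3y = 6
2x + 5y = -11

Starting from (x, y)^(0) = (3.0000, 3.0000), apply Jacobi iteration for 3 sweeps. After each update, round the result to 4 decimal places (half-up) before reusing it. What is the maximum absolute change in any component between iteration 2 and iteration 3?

Iteration 1:
  x = (6 - (3)·3.0000) / (4) = -0.7500
  y = (-11 - (2)·3.0000) / (5) = -3.4000
Iteration 2:
  x = (6 - (3)·-3.4000) / (4) = 4.0500
  y = (-11 - (2)·-0.7500) / (5) = -1.9000
Iteration 3:
  x = (6 - (3)·-1.9000) / (4) = 2.9250
  y = (-11 - (2)·4.0500) / (5) = -3.8200
Change: (-1.1250, -1.9200) → max |·| = 1.9200

1.9200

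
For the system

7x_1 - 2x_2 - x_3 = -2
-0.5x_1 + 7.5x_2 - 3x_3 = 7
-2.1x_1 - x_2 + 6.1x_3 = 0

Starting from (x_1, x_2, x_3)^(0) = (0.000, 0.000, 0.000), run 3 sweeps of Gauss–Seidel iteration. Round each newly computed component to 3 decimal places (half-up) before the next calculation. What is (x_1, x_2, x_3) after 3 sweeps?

Iteration 1:
  x_1 = (-2 - (-2)·0.000 - (-1)·0.000) / (7) = -0.286
  x_2 = (7 - (-0.5)·-0.286 - (-3)·0.000) / (7.5) = 0.914
  x_3 = (0 - (-2.1)·-0.286 - (-1)·0.914) / (6.1) = 0.051
Iteration 2:
  x_1 = (-2 - (-2)·0.914 - (-1)·0.051) / (7) = -0.017
  x_2 = (7 - (-0.5)·-0.017 - (-3)·0.051) / (7.5) = 0.953
  x_3 = (0 - (-2.1)·-0.017 - (-1)·0.953) / (6.1) = 0.150
Iteration 3:
  x_1 = (-2 - (-2)·0.953 - (-1)·0.150) / (7) = 0.008
  x_2 = (7 - (-0.5)·0.008 - (-3)·0.150) / (7.5) = 0.994
  x_3 = (0 - (-2.1)·0.008 - (-1)·0.994) / (6.1) = 0.166

(0.008, 0.994, 0.166)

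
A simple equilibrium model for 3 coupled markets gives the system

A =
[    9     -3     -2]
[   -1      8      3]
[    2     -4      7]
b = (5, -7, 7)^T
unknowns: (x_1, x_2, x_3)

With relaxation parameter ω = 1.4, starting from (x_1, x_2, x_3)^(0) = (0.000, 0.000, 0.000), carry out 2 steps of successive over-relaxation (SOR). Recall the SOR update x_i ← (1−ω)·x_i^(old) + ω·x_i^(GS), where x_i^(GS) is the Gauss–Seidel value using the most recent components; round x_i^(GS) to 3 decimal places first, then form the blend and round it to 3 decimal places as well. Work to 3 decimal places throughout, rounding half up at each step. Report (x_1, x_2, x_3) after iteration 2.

(0.026, -0.899, 0.584)

Iteration 1:
  x_1: GS value = (5 - (-3)·0.000 - (-2)·0.000) / (9) = 0.556;  x_1 ← (1−ω)·0.000 + ω·0.556 = 0.778
  x_2: GS value = (-7 - (-1)·0.778 - (3)·0.000) / (8) = -0.778;  x_2 ← (1−ω)·0.000 + ω·-0.778 = -1.089
  x_3: GS value = (7 - (2)·0.778 - (-4)·-1.089) / (7) = 0.155;  x_3 ← (1−ω)·0.000 + ω·0.155 = 0.217
Iteration 2:
  x_1: GS value = (5 - (-3)·-1.089 - (-2)·0.217) / (9) = 0.241;  x_1 ← (1−ω)·0.778 + ω·0.241 = 0.026
  x_2: GS value = (-7 - (-1)·0.026 - (3)·0.217) / (8) = -0.953;  x_2 ← (1−ω)·-1.089 + ω·-0.953 = -0.899
  x_3: GS value = (7 - (2)·0.026 - (-4)·-0.899) / (7) = 0.479;  x_3 ← (1−ω)·0.217 + ω·0.479 = 0.584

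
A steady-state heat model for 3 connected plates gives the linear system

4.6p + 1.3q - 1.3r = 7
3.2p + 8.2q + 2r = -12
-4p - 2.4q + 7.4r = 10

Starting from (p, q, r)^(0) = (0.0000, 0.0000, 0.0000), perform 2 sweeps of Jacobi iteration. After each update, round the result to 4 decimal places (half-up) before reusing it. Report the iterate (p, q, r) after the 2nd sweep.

(2.3172, -2.3869, 1.6993)

Iteration 1:
  p = (7 - (1.3)·0.0000 - (-1.3)·0.0000) / (4.6) = 1.5217
  q = (-12 - (3.2)·0.0000 - (2)·0.0000) / (8.2) = -1.4634
  r = (10 - (-4)·0.0000 - (-2.4)·0.0000) / (7.4) = 1.3514
Iteration 2:
  p = (7 - (1.3)·-1.4634 - (-1.3)·1.3514) / (4.6) = 2.3172
  q = (-12 - (3.2)·1.5217 - (2)·1.3514) / (8.2) = -2.3869
  r = (10 - (-4)·1.5217 - (-2.4)·-1.4634) / (7.4) = 1.6993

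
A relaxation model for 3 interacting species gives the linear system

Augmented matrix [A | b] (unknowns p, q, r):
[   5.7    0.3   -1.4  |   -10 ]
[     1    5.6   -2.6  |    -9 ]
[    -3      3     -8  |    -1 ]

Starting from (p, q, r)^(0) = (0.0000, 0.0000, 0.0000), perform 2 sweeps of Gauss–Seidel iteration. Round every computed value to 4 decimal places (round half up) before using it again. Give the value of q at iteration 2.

Iteration 1:
  p = (-10 - (0.3)·0.0000 - (-1.4)·0.0000) / (5.7) = -1.7544
  q = (-9 - (1)·-1.7544 - (-2.6)·0.0000) / (5.6) = -1.2939
  r = (-1 - (-3)·-1.7544 - (3)·-1.2939) / (-8) = 0.2977
Iteration 2:
  p = (-10 - (0.3)·-1.2939 - (-1.4)·0.2977) / (5.7) = -1.6132
  q = (-9 - (1)·-1.6132 - (-2.6)·0.2977) / (5.6) = -1.1809
  r = (-1 - (-3)·-1.6132 - (3)·-1.1809) / (-8) = 0.2871

-1.1809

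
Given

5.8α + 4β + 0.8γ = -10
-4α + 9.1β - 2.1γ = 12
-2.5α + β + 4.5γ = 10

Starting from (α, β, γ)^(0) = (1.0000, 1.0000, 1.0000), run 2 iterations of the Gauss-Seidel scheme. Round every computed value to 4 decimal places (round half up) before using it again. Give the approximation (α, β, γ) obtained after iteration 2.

(-2.1170, 0.5519, 0.9235)

Iteration 1:
  α = (-10 - (4)·1.0000 - (0.8)·1.0000) / (5.8) = -2.5517
  β = (12 - (-4)·-2.5517 - (-2.1)·1.0000) / (9.1) = 0.4278
  γ = (10 - (-2.5)·-2.5517 - (1)·0.4278) / (4.5) = 0.7095
Iteration 2:
  α = (-10 - (4)·0.4278 - (0.8)·0.7095) / (5.8) = -2.1170
  β = (12 - (-4)·-2.1170 - (-2.1)·0.7095) / (9.1) = 0.5519
  γ = (10 - (-2.5)·-2.1170 - (1)·0.5519) / (4.5) = 0.9235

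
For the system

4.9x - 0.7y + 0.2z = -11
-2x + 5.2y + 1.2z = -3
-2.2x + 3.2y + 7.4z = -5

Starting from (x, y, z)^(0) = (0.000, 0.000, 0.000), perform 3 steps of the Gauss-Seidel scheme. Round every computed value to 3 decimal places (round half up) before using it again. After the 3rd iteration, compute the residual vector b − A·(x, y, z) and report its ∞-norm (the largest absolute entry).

Iteration 1:
  x = (-11 - (-0.7)·0.000 - (0.2)·0.000) / (4.9) = -2.245
  y = (-3 - (-2)·-2.245 - (1.2)·0.000) / (5.2) = -1.440
  z = (-5 - (-2.2)·-2.245 - (3.2)·-1.440) / (7.4) = -0.720
Iteration 2:
  x = (-11 - (-0.7)·-1.440 - (0.2)·-0.720) / (4.9) = -2.421
  y = (-3 - (-2)·-2.421 - (1.2)·-0.720) / (5.2) = -1.342
  z = (-5 - (-2.2)·-2.421 - (3.2)·-1.342) / (7.4) = -0.815
Iteration 3:
  x = (-11 - (-0.7)·-1.342 - (0.2)·-0.815) / (4.9) = -2.403
  y = (-3 - (-2)·-2.403 - (1.2)·-0.815) / (5.2) = -1.313
  z = (-5 - (-2.2)·-2.403 - (3.2)·-1.313) / (7.4) = -0.822
Residual b − A·x = (0.020, 0.008, -0.002); ∞-norm = 0.020

0.020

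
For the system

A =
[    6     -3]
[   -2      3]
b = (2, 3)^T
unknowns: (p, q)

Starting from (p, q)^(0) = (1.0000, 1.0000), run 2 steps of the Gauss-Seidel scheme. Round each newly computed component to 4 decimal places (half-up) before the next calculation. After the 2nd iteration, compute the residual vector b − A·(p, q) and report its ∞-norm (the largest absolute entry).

0.5555

Iteration 1:
  p = (2 - (-3)·1.0000) / (6) = 0.8333
  q = (3 - (-2)·0.8333) / (3) = 1.5555
Iteration 2:
  p = (2 - (-3)·1.5555) / (6) = 1.1111
  q = (3 - (-2)·1.1111) / (3) = 1.7407
Residual b − A·x = (0.5555, 0.0001); ∞-norm = 0.5555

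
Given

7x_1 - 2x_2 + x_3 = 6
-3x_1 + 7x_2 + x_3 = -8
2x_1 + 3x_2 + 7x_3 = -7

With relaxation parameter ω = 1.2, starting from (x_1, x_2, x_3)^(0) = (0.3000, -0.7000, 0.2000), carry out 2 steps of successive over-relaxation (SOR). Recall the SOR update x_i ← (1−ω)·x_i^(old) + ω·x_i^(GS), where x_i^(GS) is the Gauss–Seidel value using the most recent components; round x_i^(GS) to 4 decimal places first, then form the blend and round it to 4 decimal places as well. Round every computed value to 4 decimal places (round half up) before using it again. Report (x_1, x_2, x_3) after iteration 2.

(0.7514, -0.6299, -0.9315)

Iteration 1:
  x_1: GS value = (6 - (-2)·-0.7000 - (1)·0.2000) / (7) = 0.6286;  x_1 ← (1−ω)·0.3000 + ω·0.6286 = 0.6943
  x_2: GS value = (-8 - (-3)·0.6943 - (1)·0.2000) / (7) = -0.8739;  x_2 ← (1−ω)·-0.7000 + ω·-0.8739 = -0.9087
  x_3: GS value = (-7 - (2)·0.6943 - (3)·-0.9087) / (7) = -0.8089;  x_3 ← (1−ω)·0.2000 + ω·-0.8089 = -1.0107
Iteration 2:
  x_1: GS value = (6 - (-2)·-0.9087 - (1)·-1.0107) / (7) = 0.7419;  x_1 ← (1−ω)·0.6943 + ω·0.7419 = 0.7514
  x_2: GS value = (-8 - (-3)·0.7514 - (1)·-1.0107) / (7) = -0.6764;  x_2 ← (1−ω)·-0.9087 + ω·-0.6764 = -0.6299
  x_3: GS value = (-7 - (2)·0.7514 - (3)·-0.6299) / (7) = -0.9447;  x_3 ← (1−ω)·-1.0107 + ω·-0.9447 = -0.9315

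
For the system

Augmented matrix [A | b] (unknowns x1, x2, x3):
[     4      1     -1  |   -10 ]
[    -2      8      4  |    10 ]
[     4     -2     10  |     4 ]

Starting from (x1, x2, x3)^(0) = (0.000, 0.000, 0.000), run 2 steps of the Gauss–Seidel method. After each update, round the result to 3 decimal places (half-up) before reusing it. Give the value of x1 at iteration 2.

-2.275

Iteration 1:
  x1 = (-10 - (1)·0.000 - (-1)·0.000) / (4) = -2.500
  x2 = (10 - (-2)·-2.500 - (4)·0.000) / (8) = 0.625
  x3 = (4 - (4)·-2.500 - (-2)·0.625) / (10) = 1.525
Iteration 2:
  x1 = (-10 - (1)·0.625 - (-1)·1.525) / (4) = -2.275
  x2 = (10 - (-2)·-2.275 - (4)·1.525) / (8) = -0.081
  x3 = (4 - (4)·-2.275 - (-2)·-0.081) / (10) = 1.294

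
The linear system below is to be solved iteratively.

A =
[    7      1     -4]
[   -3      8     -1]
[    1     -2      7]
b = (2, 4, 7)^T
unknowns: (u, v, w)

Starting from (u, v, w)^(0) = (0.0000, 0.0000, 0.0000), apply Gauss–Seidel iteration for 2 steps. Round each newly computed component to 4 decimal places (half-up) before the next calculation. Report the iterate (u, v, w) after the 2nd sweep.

(0.8462, 0.9589, 1.1531)

Iteration 1:
  u = (2 - (1)·0.0000 - (-4)·0.0000) / (7) = 0.2857
  v = (4 - (-3)·0.2857 - (-1)·0.0000) / (8) = 0.6071
  w = (7 - (1)·0.2857 - (-2)·0.6071) / (7) = 1.1326
Iteration 2:
  u = (2 - (1)·0.6071 - (-4)·1.1326) / (7) = 0.8462
  v = (4 - (-3)·0.8462 - (-1)·1.1326) / (8) = 0.9589
  w = (7 - (1)·0.8462 - (-2)·0.9589) / (7) = 1.1531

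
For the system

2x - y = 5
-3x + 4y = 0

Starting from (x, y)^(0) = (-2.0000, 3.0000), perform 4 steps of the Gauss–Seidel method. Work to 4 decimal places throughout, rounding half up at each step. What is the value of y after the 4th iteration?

Iteration 1:
  x = (5 - (-1)·3.0000) / (2) = 4.0000
  y = (0 - (-3)·4.0000) / (4) = 3.0000
Iteration 2:
  x = (5 - (-1)·3.0000) / (2) = 4.0000
  y = (0 - (-3)·4.0000) / (4) = 3.0000
Iteration 3:
  x = (5 - (-1)·3.0000) / (2) = 4.0000
  y = (0 - (-3)·4.0000) / (4) = 3.0000
Iteration 4:
  x = (5 - (-1)·3.0000) / (2) = 4.0000
  y = (0 - (-3)·4.0000) / (4) = 3.0000

3.0000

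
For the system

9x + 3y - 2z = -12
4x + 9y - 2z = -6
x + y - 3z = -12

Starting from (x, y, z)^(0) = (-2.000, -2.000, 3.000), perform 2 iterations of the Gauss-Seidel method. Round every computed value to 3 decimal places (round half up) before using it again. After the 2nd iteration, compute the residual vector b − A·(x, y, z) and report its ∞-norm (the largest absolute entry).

Iteration 1:
  x = (-12 - (3)·-2.000 - (-2)·3.000) / (9) = 0.000
  y = (-6 - (4)·0.000 - (-2)·3.000) / (9) = 0.000
  z = (-12 - (1)·0.000 - (1)·0.000) / (-3) = 4.000
Iteration 2:
  x = (-12 - (3)·0.000 - (-2)·4.000) / (9) = -0.444
  y = (-6 - (4)·-0.444 - (-2)·4.000) / (9) = 0.420
  z = (-12 - (1)·-0.444 - (1)·0.420) / (-3) = 3.992
Residual b − A·x = (-1.280, -0.020, 0.000); ∞-norm = 1.280

1.280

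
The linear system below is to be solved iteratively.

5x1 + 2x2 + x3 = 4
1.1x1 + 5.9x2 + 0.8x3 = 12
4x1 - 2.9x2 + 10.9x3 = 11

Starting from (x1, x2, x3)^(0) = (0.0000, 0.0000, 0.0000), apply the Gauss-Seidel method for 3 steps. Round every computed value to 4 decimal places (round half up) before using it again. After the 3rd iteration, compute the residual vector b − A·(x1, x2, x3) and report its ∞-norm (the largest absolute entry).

0.0490

Iteration 1:
  x1 = (4 - (2)·0.0000 - (1)·0.0000) / (5) = 0.8000
  x2 = (12 - (1.1)·0.8000 - (0.8)·0.0000) / (5.9) = 1.8847
  x3 = (11 - (4)·0.8000 - (-2.9)·1.8847) / (10.9) = 1.2170
Iteration 2:
  x1 = (4 - (2)·1.8847 - (1)·1.2170) / (5) = -0.1973
  x2 = (12 - (1.1)·-0.1973 - (0.8)·1.2170) / (5.9) = 1.9057
  x3 = (11 - (4)·-0.1973 - (-2.9)·1.9057) / (10.9) = 1.5886
Iteration 3:
  x1 = (4 - (2)·1.9057 - (1)·1.5886) / (5) = -0.2800
  x2 = (12 - (1.1)·-0.2800 - (0.8)·1.5886) / (5.9) = 1.8707
  x3 = (11 - (4)·-0.2800 - (-2.9)·1.8707) / (10.9) = 1.6096
Residual b − A·x = (0.0490, -0.0168, 0.0004); ∞-norm = 0.0490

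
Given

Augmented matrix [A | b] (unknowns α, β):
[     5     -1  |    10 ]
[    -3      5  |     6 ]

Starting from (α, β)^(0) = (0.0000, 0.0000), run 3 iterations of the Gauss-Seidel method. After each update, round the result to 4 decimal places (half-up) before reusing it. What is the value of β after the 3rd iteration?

2.7226

Iteration 1:
  α = (10 - (-1)·0.0000) / (5) = 2.0000
  β = (6 - (-3)·2.0000) / (5) = 2.4000
Iteration 2:
  α = (10 - (-1)·2.4000) / (5) = 2.4800
  β = (6 - (-3)·2.4800) / (5) = 2.6880
Iteration 3:
  α = (10 - (-1)·2.6880) / (5) = 2.5376
  β = (6 - (-3)·2.5376) / (5) = 2.7226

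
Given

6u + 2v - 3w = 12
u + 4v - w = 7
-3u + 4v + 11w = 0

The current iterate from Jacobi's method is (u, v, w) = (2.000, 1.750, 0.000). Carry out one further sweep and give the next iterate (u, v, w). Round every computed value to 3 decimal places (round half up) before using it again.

(1.417, 1.250, -0.091)

One sweep:
  u = (12 - (2)·1.750 - (-3)·0.000) / (6) = 1.417
  v = (7 - (1)·2.000 - (-1)·0.000) / (4) = 1.250
  w = (0 - (-3)·2.000 - (4)·1.750) / (11) = -0.091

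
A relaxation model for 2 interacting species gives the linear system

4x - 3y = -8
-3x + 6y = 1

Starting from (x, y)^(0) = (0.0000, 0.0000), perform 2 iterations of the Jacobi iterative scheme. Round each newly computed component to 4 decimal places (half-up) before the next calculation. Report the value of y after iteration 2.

Iteration 1:
  x = (-8 - (-3)·0.0000) / (4) = -2.0000
  y = (1 - (-3)·0.0000) / (6) = 0.1667
Iteration 2:
  x = (-8 - (-3)·0.1667) / (4) = -1.8750
  y = (1 - (-3)·-2.0000) / (6) = -0.8333

-0.8333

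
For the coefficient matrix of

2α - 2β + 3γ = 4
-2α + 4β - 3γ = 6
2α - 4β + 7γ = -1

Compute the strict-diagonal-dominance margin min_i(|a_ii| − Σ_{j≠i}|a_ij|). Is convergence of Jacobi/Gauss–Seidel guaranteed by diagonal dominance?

row 1: |2| − (2+3) = -3
row 2: |4| − (2+3) = -1
row 3: |7| − (2+4) = 1
minimum over rows = -3 → not strictly diagonally dominant

-3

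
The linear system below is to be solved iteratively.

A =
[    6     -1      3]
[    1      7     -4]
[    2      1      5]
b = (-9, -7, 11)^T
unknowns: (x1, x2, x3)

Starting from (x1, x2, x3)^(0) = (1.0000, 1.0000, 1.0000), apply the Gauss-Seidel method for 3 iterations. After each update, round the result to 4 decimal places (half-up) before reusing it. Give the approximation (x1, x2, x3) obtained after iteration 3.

(-2.9021, 1.2314, 3.1146)

Iteration 1:
  x1 = (-9 - (-1)·1.0000 - (3)·1.0000) / (6) = -1.8333
  x2 = (-7 - (1)·-1.8333 - (-4)·1.0000) / (7) = -0.1667
  x3 = (11 - (2)·-1.8333 - (1)·-0.1667) / (5) = 2.9667
Iteration 2:
  x1 = (-9 - (-1)·-0.1667 - (3)·2.9667) / (6) = -3.0111
  x2 = (-7 - (1)·-3.0111 - (-4)·2.9667) / (7) = 1.1254
  x3 = (11 - (2)·-3.0111 - (1)·1.1254) / (5) = 3.1794
Iteration 3:
  x1 = (-9 - (-1)·1.1254 - (3)·3.1794) / (6) = -2.9021
  x2 = (-7 - (1)·-2.9021 - (-4)·3.1794) / (7) = 1.2314
  x3 = (11 - (2)·-2.9021 - (1)·1.2314) / (5) = 3.1146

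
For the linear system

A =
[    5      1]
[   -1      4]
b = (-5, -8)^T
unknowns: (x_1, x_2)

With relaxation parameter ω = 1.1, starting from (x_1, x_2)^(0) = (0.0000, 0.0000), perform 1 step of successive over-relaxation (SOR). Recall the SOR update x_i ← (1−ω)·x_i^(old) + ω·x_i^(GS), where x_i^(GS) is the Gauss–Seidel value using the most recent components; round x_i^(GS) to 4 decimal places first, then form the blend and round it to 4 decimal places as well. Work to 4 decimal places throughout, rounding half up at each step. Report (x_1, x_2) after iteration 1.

(-1.1000, -2.5025)

Iteration 1:
  x_1: GS value = (-5 - (1)·0.0000) / (5) = -1.0000;  x_1 ← (1−ω)·0.0000 + ω·-1.0000 = -1.1000
  x_2: GS value = (-8 - (-1)·-1.1000) / (4) = -2.2750;  x_2 ← (1−ω)·0.0000 + ω·-2.2750 = -2.5025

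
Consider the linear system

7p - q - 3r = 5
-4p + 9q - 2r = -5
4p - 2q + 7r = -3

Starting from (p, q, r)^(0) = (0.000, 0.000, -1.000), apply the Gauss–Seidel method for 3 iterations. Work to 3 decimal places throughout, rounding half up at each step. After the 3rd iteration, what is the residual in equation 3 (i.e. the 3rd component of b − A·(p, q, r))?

Iteration 1:
  p = (5 - (-1)·0.000 - (-3)·-1.000) / (7) = 0.286
  q = (-5 - (-4)·0.286 - (-2)·-1.000) / (9) = -0.651
  r = (-3 - (4)·0.286 - (-2)·-0.651) / (7) = -0.778
Iteration 2:
  p = (5 - (-1)·-0.651 - (-3)·-0.778) / (7) = 0.288
  q = (-5 - (-4)·0.288 - (-2)·-0.778) / (9) = -0.600
  r = (-3 - (4)·0.288 - (-2)·-0.600) / (7) = -0.765
Iteration 3:
  p = (5 - (-1)·-0.600 - (-3)·-0.765) / (7) = 0.301
  q = (-5 - (-4)·0.301 - (-2)·-0.765) / (9) = -0.592
  r = (-3 - (4)·0.301 - (-2)·-0.592) / (7) = -0.770
Residual b − A·x = (-0.009, -0.008, 0.002)

0.002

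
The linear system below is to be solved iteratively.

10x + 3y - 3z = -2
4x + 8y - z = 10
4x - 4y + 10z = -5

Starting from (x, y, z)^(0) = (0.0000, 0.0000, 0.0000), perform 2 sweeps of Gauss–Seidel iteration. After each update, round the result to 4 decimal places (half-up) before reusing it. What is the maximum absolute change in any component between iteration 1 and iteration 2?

0.3690

Iteration 1:
  x = (-2 - (3)·0.0000 - (-3)·0.0000) / (10) = -0.2000
  y = (10 - (4)·-0.2000 - (-1)·0.0000) / (8) = 1.3500
  z = (-5 - (4)·-0.2000 - (-4)·1.3500) / (10) = 0.1200
Iteration 2:
  x = (-2 - (3)·1.3500 - (-3)·0.1200) / (10) = -0.5690
  y = (10 - (4)·-0.5690 - (-1)·0.1200) / (8) = 1.5495
  z = (-5 - (4)·-0.5690 - (-4)·1.5495) / (10) = 0.3474
Change: (-0.3690, 0.1995, 0.2274) → max |·| = 0.3690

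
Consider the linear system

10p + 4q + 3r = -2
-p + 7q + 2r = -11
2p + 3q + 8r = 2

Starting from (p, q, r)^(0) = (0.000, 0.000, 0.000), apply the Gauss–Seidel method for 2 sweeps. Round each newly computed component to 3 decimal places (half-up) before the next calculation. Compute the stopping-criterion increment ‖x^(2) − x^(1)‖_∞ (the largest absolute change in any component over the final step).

0.370

Iteration 1:
  p = (-2 - (4)·0.000 - (3)·0.000) / (10) = -0.200
  q = (-11 - (-1)·-0.200 - (2)·0.000) / (7) = -1.600
  r = (2 - (2)·-0.200 - (3)·-1.600) / (8) = 0.900
Iteration 2:
  p = (-2 - (4)·-1.600 - (3)·0.900) / (10) = 0.170
  q = (-11 - (-1)·0.170 - (2)·0.900) / (7) = -1.804
  r = (2 - (2)·0.170 - (3)·-1.804) / (8) = 0.884
Change: (0.370, -0.204, -0.016) → max |·| = 0.370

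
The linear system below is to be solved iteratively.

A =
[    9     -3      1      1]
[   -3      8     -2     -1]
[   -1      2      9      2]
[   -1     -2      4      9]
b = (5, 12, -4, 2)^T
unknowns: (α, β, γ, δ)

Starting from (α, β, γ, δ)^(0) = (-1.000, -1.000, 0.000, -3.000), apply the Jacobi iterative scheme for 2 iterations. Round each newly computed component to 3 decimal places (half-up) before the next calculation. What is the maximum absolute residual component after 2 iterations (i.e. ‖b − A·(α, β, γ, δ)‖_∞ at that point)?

Iteration 1:
  α = (5 - (-3)·-1.000 - (1)·0.000 - (1)·-3.000) / (9) = 0.556
  β = (12 - (-3)·-1.000 - (-2)·0.000 - (-1)·-3.000) / (8) = 0.750
  γ = (-4 - (-1)·-1.000 - (2)·-1.000 - (2)·-3.000) / (9) = 0.333
  δ = (2 - (-1)·-1.000 - (-2)·-1.000 - (4)·0.000) / (9) = -0.111
Iteration 2:
  α = (5 - (-3)·0.750 - (1)·0.333 - (1)·-0.111) / (9) = 0.781
  β = (12 - (-3)·0.556 - (-2)·0.333 - (-1)·-0.111) / (8) = 1.778
  γ = (-4 - (-1)·0.556 - (2)·0.750 - (2)·-0.111) / (9) = -0.525
  δ = (2 - (-1)·0.556 - (-2)·0.750 - (4)·0.333) / (9) = 0.303
Residual b − A·x = (3.527, -0.628, -2.656, 5.710); ∞-norm = 5.710

5.710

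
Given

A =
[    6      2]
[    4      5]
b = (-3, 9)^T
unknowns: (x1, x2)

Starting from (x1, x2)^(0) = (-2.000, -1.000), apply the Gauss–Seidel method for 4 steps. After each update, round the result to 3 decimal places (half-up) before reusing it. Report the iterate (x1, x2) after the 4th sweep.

Iteration 1:
  x1 = (-3 - (2)·-1.000) / (6) = -0.167
  x2 = (9 - (4)·-0.167) / (5) = 1.934
Iteration 2:
  x1 = (-3 - (2)·1.934) / (6) = -1.145
  x2 = (9 - (4)·-1.145) / (5) = 2.716
Iteration 3:
  x1 = (-3 - (2)·2.716) / (6) = -1.405
  x2 = (9 - (4)·-1.405) / (5) = 2.924
Iteration 4:
  x1 = (-3 - (2)·2.924) / (6) = -1.475
  x2 = (9 - (4)·-1.475) / (5) = 2.980

(-1.475, 2.980)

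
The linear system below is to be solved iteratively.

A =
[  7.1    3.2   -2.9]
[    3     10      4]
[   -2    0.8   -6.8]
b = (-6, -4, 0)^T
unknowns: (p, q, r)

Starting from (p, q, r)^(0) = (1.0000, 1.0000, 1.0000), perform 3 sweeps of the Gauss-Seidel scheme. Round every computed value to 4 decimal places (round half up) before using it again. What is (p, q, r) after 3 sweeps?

(-0.6524, -0.2507, 0.1624)

Iteration 1:
  p = (-6 - (3.2)·1.0000 - (-2.9)·1.0000) / (7.1) = -0.8873
  q = (-4 - (3)·-0.8873 - (4)·1.0000) / (10) = -0.5338
  r = (0 - (-2)·-0.8873 - (0.8)·-0.5338) / (-6.8) = 0.1982
Iteration 2:
  p = (-6 - (3.2)·-0.5338 - (-2.9)·0.1982) / (7.1) = -0.5235
  q = (-4 - (3)·-0.5235 - (4)·0.1982) / (10) = -0.3222
  r = (0 - (-2)·-0.5235 - (0.8)·-0.3222) / (-6.8) = 0.1161
Iteration 3:
  p = (-6 - (3.2)·-0.3222 - (-2.9)·0.1161) / (7.1) = -0.6524
  q = (-4 - (3)·-0.6524 - (4)·0.1161) / (10) = -0.2507
  r = (0 - (-2)·-0.6524 - (0.8)·-0.2507) / (-6.8) = 0.1624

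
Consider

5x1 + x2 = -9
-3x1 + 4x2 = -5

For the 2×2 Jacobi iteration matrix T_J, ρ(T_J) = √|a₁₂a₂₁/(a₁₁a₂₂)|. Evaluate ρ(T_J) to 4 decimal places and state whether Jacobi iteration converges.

0.3873

a₁₂a₂₁/(a₁₁a₂₂) = (1)·(-3) / ((5)·(4)) = -0.150000
ρ = √|-0.150000| = √0.150000 = 0.3873
ρ < 1, so Jacobi converges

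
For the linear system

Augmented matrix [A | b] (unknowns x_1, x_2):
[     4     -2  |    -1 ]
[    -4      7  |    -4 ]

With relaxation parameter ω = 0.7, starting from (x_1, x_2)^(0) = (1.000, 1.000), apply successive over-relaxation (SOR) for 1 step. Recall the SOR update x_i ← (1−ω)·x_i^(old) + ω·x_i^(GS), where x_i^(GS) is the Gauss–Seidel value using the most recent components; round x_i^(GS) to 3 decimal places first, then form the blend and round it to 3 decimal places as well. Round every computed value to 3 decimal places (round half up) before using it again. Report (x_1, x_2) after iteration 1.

Iteration 1:
  x_1: GS value = (-1 - (-2)·1.000) / (4) = 0.250;  x_1 ← (1−ω)·1.000 + ω·0.250 = 0.475
  x_2: GS value = (-4 - (-4)·0.475) / (7) = -0.300;  x_2 ← (1−ω)·1.000 + ω·-0.300 = 0.090

(0.475, 0.090)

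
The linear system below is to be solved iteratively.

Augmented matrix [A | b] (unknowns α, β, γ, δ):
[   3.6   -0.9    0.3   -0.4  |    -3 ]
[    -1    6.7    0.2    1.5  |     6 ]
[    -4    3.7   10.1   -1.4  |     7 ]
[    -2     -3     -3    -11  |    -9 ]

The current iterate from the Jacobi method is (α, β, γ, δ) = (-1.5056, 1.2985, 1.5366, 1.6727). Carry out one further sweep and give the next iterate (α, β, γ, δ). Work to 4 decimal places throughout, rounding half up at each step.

(-0.4509, 0.2505, -0.1470, 0.3187)

One sweep:
  α = (-3 - (-0.9)·1.2985 - (0.3)·1.5366 - (-0.4)·1.6727) / (3.6) = -0.4509
  β = (6 - (-1)·-1.5056 - (0.2)·1.5366 - (1.5)·1.6727) / (6.7) = 0.2505
  γ = (7 - (-4)·-1.5056 - (3.7)·1.2985 - (-1.4)·1.6727) / (10.1) = -0.1470
  δ = (-9 - (-2)·-1.5056 - (-3)·1.2985 - (-3)·1.5366) / (-11) = 0.3187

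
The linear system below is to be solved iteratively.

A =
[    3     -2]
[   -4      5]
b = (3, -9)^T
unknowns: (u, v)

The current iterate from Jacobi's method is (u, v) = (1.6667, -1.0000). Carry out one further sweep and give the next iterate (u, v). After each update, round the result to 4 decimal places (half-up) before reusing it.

(0.3333, -0.4666)

One sweep:
  u = (3 - (-2)·-1.0000) / (3) = 0.3333
  v = (-9 - (-4)·1.6667) / (5) = -0.4666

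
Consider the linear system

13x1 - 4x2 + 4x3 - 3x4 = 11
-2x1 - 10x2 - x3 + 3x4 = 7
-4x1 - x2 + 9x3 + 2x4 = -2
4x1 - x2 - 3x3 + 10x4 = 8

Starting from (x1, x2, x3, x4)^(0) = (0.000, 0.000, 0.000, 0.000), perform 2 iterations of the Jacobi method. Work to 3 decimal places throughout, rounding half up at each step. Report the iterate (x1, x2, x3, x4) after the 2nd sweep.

Iteration 1:
  x1 = (11 - (-4)·0.000 - (4)·0.000 - (-3)·0.000) / (13) = 0.846
  x2 = (7 - (-2)·0.000 - (-1)·0.000 - (3)·0.000) / (-10) = -0.700
  x3 = (-2 - (-4)·0.000 - (-1)·0.000 - (2)·0.000) / (9) = -0.222
  x4 = (8 - (4)·0.000 - (-1)·0.000 - (-3)·0.000) / (10) = 0.800
Iteration 2:
  x1 = (11 - (-4)·-0.700 - (4)·-0.222 - (-3)·0.800) / (13) = 0.884
  x2 = (7 - (-2)·0.846 - (-1)·-0.222 - (3)·0.800) / (-10) = -0.607
  x3 = (-2 - (-4)·0.846 - (-1)·-0.700 - (2)·0.800) / (9) = -0.102
  x4 = (8 - (4)·0.846 - (-1)·-0.700 - (-3)·-0.222) / (10) = 0.325

(0.884, -0.607, -0.102, 0.325)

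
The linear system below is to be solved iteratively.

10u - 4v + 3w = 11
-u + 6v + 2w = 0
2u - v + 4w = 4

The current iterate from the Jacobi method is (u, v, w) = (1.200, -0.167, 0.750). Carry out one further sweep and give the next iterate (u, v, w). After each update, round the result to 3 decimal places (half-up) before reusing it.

(0.808, -0.050, 0.358)

One sweep:
  u = (11 - (-4)·-0.167 - (3)·0.750) / (10) = 0.808
  v = (0 - (-1)·1.200 - (2)·0.750) / (6) = -0.050
  w = (4 - (2)·1.200 - (-1)·-0.167) / (4) = 0.358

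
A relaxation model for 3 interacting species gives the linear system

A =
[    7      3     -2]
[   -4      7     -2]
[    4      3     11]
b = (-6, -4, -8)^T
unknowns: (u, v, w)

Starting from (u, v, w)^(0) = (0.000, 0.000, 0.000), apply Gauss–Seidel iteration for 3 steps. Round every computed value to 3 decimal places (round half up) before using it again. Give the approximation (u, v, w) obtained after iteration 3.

Iteration 1:
  u = (-6 - (3)·0.000 - (-2)·0.000) / (7) = -0.857
  v = (-4 - (-4)·-0.857 - (-2)·0.000) / (7) = -1.061
  w = (-8 - (4)·-0.857 - (3)·-1.061) / (11) = -0.126
Iteration 2:
  u = (-6 - (3)·-1.061 - (-2)·-0.126) / (7) = -0.438
  v = (-4 - (-4)·-0.438 - (-2)·-0.126) / (7) = -0.858
  w = (-8 - (4)·-0.438 - (3)·-0.858) / (11) = -0.334
Iteration 3:
  u = (-6 - (3)·-0.858 - (-2)·-0.334) / (7) = -0.585
  v = (-4 - (-4)·-0.585 - (-2)·-0.334) / (7) = -1.001
  w = (-8 - (4)·-0.585 - (3)·-1.001) / (11) = -0.242

(-0.585, -1.001, -0.242)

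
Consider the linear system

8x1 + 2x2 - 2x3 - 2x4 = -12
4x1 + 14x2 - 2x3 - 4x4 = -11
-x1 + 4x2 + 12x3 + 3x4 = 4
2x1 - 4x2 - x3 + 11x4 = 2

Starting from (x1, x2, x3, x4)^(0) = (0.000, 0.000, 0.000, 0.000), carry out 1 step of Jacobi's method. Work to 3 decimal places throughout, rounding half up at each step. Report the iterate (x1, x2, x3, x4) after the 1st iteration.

Iteration 1:
  x1 = (-12 - (2)·0.000 - (-2)·0.000 - (-2)·0.000) / (8) = -1.500
  x2 = (-11 - (4)·0.000 - (-2)·0.000 - (-4)·0.000) / (14) = -0.786
  x3 = (4 - (-1)·0.000 - (4)·0.000 - (3)·0.000) / (12) = 0.333
  x4 = (2 - (2)·0.000 - (-4)·0.000 - (-1)·0.000) / (11) = 0.182

(-1.500, -0.786, 0.333, 0.182)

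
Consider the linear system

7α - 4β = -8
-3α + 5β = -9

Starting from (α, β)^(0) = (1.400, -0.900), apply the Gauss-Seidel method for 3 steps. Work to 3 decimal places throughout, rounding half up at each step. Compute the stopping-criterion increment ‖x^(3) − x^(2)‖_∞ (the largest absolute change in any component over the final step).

Iteration 1:
  α = (-8 - (-4)·-0.900) / (7) = -1.657
  β = (-9 - (-3)·-1.657) / (5) = -2.794
Iteration 2:
  α = (-8 - (-4)·-2.794) / (7) = -2.739
  β = (-9 - (-3)·-2.739) / (5) = -3.443
Iteration 3:
  α = (-8 - (-4)·-3.443) / (7) = -3.110
  β = (-9 - (-3)·-3.110) / (5) = -3.666
Change: (-0.371, -0.223) → max |·| = 0.371

0.371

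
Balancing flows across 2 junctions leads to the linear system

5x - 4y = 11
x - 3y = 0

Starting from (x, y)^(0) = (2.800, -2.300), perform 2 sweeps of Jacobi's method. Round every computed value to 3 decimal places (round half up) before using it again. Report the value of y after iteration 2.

Iteration 1:
  x = (11 - (-4)·-2.300) / (5) = 0.360
  y = (0 - (1)·2.800) / (-3) = 0.933
Iteration 2:
  x = (11 - (-4)·0.933) / (5) = 2.946
  y = (0 - (1)·0.360) / (-3) = 0.120

0.120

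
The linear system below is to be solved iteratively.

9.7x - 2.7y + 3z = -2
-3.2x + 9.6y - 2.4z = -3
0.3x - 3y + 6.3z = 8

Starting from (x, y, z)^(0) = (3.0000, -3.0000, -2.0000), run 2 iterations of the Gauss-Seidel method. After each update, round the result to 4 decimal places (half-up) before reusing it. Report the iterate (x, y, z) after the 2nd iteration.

Iteration 1:
  x = (-2 - (-2.7)·-3.0000 - (3)·-2.0000) / (9.7) = -0.4227
  y = (-3 - (-3.2)·-0.4227 - (-2.4)·-2.0000) / (9.6) = -0.9534
  z = (8 - (0.3)·-0.4227 - (-3)·-0.9534) / (6.3) = 0.8360
Iteration 2:
  x = (-2 - (-2.7)·-0.9534 - (3)·0.8360) / (9.7) = -0.7301
  y = (-3 - (-3.2)·-0.7301 - (-2.4)·0.8360) / (9.6) = -0.3469
  z = (8 - (0.3)·-0.7301 - (-3)·-0.3469) / (6.3) = 1.1394

(-0.7301, -0.3469, 1.1394)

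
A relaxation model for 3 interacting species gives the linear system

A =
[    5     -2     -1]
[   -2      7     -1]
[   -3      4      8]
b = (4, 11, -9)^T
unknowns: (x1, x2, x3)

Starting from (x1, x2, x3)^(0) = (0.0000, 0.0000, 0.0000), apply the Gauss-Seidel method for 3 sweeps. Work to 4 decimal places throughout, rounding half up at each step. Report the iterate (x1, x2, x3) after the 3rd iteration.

(1.1613, 1.6868, -1.5329)

Iteration 1:
  x1 = (4 - (-2)·0.0000 - (-1)·0.0000) / (5) = 0.8000
  x2 = (11 - (-2)·0.8000 - (-1)·0.0000) / (7) = 1.8000
  x3 = (-9 - (-3)·0.8000 - (4)·1.8000) / (8) = -1.7250
Iteration 2:
  x1 = (4 - (-2)·1.8000 - (-1)·-1.7250) / (5) = 1.1750
  x2 = (11 - (-2)·1.1750 - (-1)·-1.7250) / (7) = 1.6607
  x3 = (-9 - (-3)·1.1750 - (4)·1.6607) / (8) = -1.5147
Iteration 3:
  x1 = (4 - (-2)·1.6607 - (-1)·-1.5147) / (5) = 1.1613
  x2 = (11 - (-2)·1.1613 - (-1)·-1.5147) / (7) = 1.6868
  x3 = (-9 - (-3)·1.1613 - (4)·1.6868) / (8) = -1.5329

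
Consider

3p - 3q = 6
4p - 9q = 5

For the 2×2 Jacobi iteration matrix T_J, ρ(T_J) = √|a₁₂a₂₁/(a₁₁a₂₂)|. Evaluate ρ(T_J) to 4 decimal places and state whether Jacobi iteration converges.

a₁₂a₂₁/(a₁₁a₂₂) = (-3)·(4) / ((3)·(-9)) = 0.444444
ρ = √|0.444444| = √0.444444 = 0.6667
ρ < 1, so Jacobi converges

0.6667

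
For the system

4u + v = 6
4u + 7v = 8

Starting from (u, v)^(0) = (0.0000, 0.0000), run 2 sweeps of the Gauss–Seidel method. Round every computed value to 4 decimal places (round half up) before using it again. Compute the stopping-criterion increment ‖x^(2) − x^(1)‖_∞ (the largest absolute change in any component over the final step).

0.0714

Iteration 1:
  u = (6 - (1)·0.0000) / (4) = 1.5000
  v = (8 - (4)·1.5000) / (7) = 0.2857
Iteration 2:
  u = (6 - (1)·0.2857) / (4) = 1.4286
  v = (8 - (4)·1.4286) / (7) = 0.3265
Change: (-0.0714, 0.0408) → max |·| = 0.0714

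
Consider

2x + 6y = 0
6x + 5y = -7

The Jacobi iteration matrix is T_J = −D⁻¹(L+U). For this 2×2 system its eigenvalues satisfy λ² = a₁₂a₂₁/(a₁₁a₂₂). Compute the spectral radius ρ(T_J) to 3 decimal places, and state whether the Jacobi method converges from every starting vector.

a₁₂a₂₁/(a₁₁a₂₂) = (6)·(6) / ((2)·(5)) = 3.600000
ρ = √|3.600000| = √3.600000 = 1.897
ρ > 1, so Jacobi diverges

1.897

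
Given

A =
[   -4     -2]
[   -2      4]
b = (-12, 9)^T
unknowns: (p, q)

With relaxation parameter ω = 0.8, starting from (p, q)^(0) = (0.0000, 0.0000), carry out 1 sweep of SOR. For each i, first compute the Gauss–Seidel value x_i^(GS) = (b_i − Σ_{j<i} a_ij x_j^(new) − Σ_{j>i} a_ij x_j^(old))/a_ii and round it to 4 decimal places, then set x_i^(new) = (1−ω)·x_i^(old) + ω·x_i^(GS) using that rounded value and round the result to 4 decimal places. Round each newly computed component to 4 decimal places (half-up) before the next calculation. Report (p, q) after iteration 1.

(2.4000, 2.7600)

Iteration 1:
  p: GS value = (-12 - (-2)·0.0000) / (-4) = 3.0000;  p ← (1−ω)·0.0000 + ω·3.0000 = 2.4000
  q: GS value = (9 - (-2)·2.4000) / (4) = 3.4500;  q ← (1−ω)·0.0000 + ω·3.4500 = 2.7600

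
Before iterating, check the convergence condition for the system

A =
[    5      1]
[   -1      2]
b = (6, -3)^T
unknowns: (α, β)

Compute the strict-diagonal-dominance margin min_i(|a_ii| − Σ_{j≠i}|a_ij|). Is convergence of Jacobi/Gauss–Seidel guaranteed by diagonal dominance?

1

row 1: |5| − (1) = 4
row 2: |2| − (1) = 1
minimum over rows = 1 → strictly diagonally dominant (convergence guaranteed)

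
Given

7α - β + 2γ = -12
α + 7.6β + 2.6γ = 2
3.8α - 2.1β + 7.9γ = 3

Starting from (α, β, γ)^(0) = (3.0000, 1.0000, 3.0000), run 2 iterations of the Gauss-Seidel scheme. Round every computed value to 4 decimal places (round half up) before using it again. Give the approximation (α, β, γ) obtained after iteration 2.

(-2.1862, 0.0616, 1.4477)

Iteration 1:
  α = (-12 - (-1)·1.0000 - (2)·3.0000) / (7) = -2.4286
  β = (2 - (1)·-2.4286 - (2.6)·3.0000) / (7.6) = -0.4436
  γ = (3 - (3.8)·-2.4286 - (-2.1)·-0.4436) / (7.9) = 1.4300
Iteration 2:
  α = (-12 - (-1)·-0.4436 - (2)·1.4300) / (7) = -2.1862
  β = (2 - (1)·-2.1862 - (2.6)·1.4300) / (7.6) = 0.0616
  γ = (3 - (3.8)·-2.1862 - (-2.1)·0.0616) / (7.9) = 1.4477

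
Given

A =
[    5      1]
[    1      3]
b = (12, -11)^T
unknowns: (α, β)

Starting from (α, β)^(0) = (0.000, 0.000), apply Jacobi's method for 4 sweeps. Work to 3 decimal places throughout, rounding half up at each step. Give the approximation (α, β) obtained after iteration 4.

(3.342, -4.764)

Iteration 1:
  α = (12 - (1)·0.000) / (5) = 2.400
  β = (-11 - (1)·0.000) / (3) = -3.667
Iteration 2:
  α = (12 - (1)·-3.667) / (5) = 3.133
  β = (-11 - (1)·2.400) / (3) = -4.467
Iteration 3:
  α = (12 - (1)·-4.467) / (5) = 3.293
  β = (-11 - (1)·3.133) / (3) = -4.711
Iteration 4:
  α = (12 - (1)·-4.711) / (5) = 3.342
  β = (-11 - (1)·3.293) / (3) = -4.764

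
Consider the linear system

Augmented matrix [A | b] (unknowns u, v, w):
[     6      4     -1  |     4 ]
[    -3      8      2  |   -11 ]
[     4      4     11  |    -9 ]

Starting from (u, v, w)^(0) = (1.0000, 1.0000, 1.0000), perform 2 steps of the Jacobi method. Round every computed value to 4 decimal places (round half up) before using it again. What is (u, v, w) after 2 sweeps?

(1.2424, -0.9261, -0.4243)

Iteration 1:
  u = (4 - (4)·1.0000 - (-1)·1.0000) / (6) = 0.1667
  v = (-11 - (-3)·1.0000 - (2)·1.0000) / (8) = -1.2500
  w = (-9 - (4)·1.0000 - (4)·1.0000) / (11) = -1.5455
Iteration 2:
  u = (4 - (4)·-1.2500 - (-1)·-1.5455) / (6) = 1.2424
  v = (-11 - (-3)·0.1667 - (2)·-1.5455) / (8) = -0.9261
  w = (-9 - (4)·0.1667 - (4)·-1.2500) / (11) = -0.4243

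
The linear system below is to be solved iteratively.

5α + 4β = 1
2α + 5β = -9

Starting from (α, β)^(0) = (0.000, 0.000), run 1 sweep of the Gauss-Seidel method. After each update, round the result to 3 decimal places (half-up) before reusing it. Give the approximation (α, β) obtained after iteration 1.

Iteration 1:
  α = (1 - (4)·0.000) / (5) = 0.200
  β = (-9 - (2)·0.200) / (5) = -1.880

(0.200, -1.880)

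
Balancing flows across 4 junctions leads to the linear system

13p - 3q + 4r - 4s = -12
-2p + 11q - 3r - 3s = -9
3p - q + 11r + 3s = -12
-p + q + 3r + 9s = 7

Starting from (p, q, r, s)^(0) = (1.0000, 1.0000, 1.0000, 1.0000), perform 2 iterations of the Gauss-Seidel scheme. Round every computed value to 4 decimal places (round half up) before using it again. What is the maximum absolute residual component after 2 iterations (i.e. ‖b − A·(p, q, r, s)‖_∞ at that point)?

Iteration 1:
  p = (-12 - (-3)·1.0000 - (4)·1.0000 - (-4)·1.0000) / (13) = -0.6923
  q = (-9 - (-2)·-0.6923 - (-3)·1.0000 - (-3)·1.0000) / (11) = -0.3986
  r = (-12 - (3)·-0.6923 - (-1)·-0.3986 - (3)·1.0000) / (11) = -1.2111
  s = (7 - (-1)·-0.6923 - (1)·-0.3986 - (3)·-1.2111) / (9) = 1.1488
Iteration 2:
  p = (-12 - (-3)·-0.3986 - (4)·-1.2111 - (-4)·1.1488) / (13) = -0.2889
  q = (-9 - (-2)·-0.2889 - (-3)·-1.2111 - (-3)·1.1488) / (11) = -0.8877
  r = (-12 - (3)·-0.2889 - (-1)·-0.8877 - (3)·1.1488) / (11) = -1.4061
  s = (7 - (-1)·-0.2889 - (1)·-0.8877 - (3)·-1.4061) / (9) = 1.3130
Residual b − A·x = (-0.0310, -0.0924, -0.4929, 0.0001); ∞-norm = 0.4929

0.4929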